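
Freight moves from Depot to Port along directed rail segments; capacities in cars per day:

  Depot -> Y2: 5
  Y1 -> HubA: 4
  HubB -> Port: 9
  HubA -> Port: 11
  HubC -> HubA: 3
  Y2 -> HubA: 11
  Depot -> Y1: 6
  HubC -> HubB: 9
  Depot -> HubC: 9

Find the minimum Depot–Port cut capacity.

18

Augment Depot→Y2→HubA→Port: bottleneck 5, flow now 5.
Augment Depot→HubC→HubB→Port: bottleneck 9, flow now 14.
Augment Depot→Y1→HubA→Port: bottleneck 4, flow now 18.
No augmenting path remains; maximum flow = 18.
By max-flow min-cut, the minimum cut capacity equals the max flow.
In the residual graph, reachable from Depot: {Depot, Y1}.
Min-cut edges: Depot→Y2 (5), Depot→HubC (9), Y1→HubA (4); capacity 5 + 9 + 4 = 18.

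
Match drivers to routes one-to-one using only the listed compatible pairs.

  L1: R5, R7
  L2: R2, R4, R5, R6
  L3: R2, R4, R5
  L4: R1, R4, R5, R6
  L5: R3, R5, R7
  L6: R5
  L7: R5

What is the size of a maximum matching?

6

Unit-capacity flow: source→left, listed edges, right→sink; max matching = max flow.
Augmenting path L1→R5 (+1); matched 1.
Augmenting path L2→R2 (+1); matched 2.
Augmenting path L3→R4 (+1); matched 3.
Augmenting path L4→R1 (+1); matched 4.
Augmenting path L5→R3 (+1); matched 5.
Augmenting path L6→R5→L1→R7 (+1); matched 6.
No augmenting path remains; maximum matching = 6.
König certificate: {L1, L2, L3, L4, L5, R5} is a vertex cover of size 6 (every listed pair touches it), so no matching can be larger.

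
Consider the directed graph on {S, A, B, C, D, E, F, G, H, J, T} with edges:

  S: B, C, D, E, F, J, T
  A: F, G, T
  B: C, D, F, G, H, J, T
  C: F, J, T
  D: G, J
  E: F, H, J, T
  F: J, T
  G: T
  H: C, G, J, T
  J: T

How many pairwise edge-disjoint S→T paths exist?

7

Assign every edge capacity 1; by Menger, the answer equals the max flow.
Path S→T (+1); total 1.
Path S→B→T (+1); total 2.
Path S→C→T (+1); total 3.
Path S→E→T (+1); total 4.
Path S→F→T (+1); total 5.
Path S→J→T (+1); total 6.
Path S→D→G→T (+1); total 7.
No residual S→T path; max flow = 7.
Certifying cut of size 7: {S→B, S→C, S→D, S→E, S→F, S→J, S→T}.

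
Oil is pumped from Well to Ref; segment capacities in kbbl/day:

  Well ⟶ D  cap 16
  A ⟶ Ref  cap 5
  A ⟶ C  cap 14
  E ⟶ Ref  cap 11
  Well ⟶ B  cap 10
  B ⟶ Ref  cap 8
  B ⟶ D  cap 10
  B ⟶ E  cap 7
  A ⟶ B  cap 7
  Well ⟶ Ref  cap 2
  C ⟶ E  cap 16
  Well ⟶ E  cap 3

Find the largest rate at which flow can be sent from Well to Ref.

Augment Well→Ref: bottleneck 2, flow now 2.
Augment Well→B→Ref: bottleneck 8, flow now 10.
Augment Well→E→Ref: bottleneck 3, flow now 13.
Augment Well→B→E→Ref: bottleneck 2, flow now 15.
No augmenting path remains; maximum flow = 15.
In the residual graph, reachable from Well: {Well, D}.
Min-cut edges: Well→B (10), Well→E (3), Well→Ref (2); capacity 10 + 3 + 2 = 15.
This cut is saturated, so no flow can exceed 15.

15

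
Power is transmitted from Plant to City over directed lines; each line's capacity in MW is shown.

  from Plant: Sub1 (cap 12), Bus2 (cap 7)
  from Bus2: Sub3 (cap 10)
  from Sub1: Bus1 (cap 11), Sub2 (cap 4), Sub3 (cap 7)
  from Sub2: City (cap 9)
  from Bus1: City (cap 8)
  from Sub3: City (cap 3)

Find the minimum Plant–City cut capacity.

Augment Plant→Bus2→Sub3→City: bottleneck 3, flow now 3.
Augment Plant→Sub1→Sub2→City: bottleneck 4, flow now 7.
Augment Plant→Sub1→Bus1→City: bottleneck 8, flow now 15.
No augmenting path remains; maximum flow = 15.
By max-flow min-cut, the minimum cut capacity equals the max flow.
In the residual graph, reachable from Plant: {Plant, Bus2, Sub3}.
Min-cut edges: Plant→Sub1 (12), Sub3→City (3); capacity 12 + 3 = 15.

15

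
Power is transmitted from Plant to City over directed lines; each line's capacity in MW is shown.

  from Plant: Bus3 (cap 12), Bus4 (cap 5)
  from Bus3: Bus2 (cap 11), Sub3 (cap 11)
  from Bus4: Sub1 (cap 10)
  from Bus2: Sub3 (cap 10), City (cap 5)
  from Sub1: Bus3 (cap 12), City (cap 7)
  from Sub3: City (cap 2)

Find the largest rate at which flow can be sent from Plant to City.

12

Augment Plant→Bus3→Bus2→City: bottleneck 5, flow now 5.
Augment Plant→Bus3→Sub3→City: bottleneck 2, flow now 7.
Augment Plant→Bus4→Sub1→City: bottleneck 5, flow now 12.
No augmenting path remains; maximum flow = 12.
In the residual graph, reachable from Plant: {Plant, Bus3, Bus2, Sub3}.
Min-cut edges: Plant→Bus4 (5), Bus2→City (5), Sub3→City (2); capacity 5 + 5 + 2 = 12.
This cut is saturated, so no flow can exceed 12.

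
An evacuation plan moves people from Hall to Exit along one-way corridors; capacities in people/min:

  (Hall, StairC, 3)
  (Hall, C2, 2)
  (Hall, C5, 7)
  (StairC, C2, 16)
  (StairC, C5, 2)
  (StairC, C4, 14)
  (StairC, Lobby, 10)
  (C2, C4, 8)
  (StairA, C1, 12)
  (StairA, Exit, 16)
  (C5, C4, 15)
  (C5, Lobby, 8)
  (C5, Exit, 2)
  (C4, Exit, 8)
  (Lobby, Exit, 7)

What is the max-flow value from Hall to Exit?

12

Augment Hall→C5→Exit: bottleneck 2, flow now 2.
Augment Hall→StairC→C4→Exit: bottleneck 3, flow now 5.
Augment Hall→C2→C4→Exit: bottleneck 2, flow now 7.
Augment Hall→C5→C4→Exit: bottleneck 3, flow now 10.
Augment Hall→C5→Lobby→Exit: bottleneck 2, flow now 12.
No augmenting path remains; maximum flow = 12.
In the residual graph, reachable from Hall: {Hall}.
Min-cut edges: Hall→StairC (3), Hall→C2 (2), Hall→C5 (7); capacity 3 + 2 + 7 = 12.
This cut is saturated, so no flow can exceed 12.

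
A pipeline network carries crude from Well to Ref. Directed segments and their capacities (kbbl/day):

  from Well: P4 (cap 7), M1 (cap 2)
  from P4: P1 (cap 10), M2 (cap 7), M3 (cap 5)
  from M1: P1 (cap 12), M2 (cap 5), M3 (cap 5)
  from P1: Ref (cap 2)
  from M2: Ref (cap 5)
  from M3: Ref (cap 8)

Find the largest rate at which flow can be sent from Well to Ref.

9

Augment Well→P4→P1→Ref: bottleneck 2, flow now 2.
Augment Well→P4→M2→Ref: bottleneck 5, flow now 7.
Augment Well→M1→M3→Ref: bottleneck 2, flow now 9.
No augmenting path remains; maximum flow = 9.
In the residual graph, reachable from Well: {Well}.
Min-cut edges: Well→P4 (7), Well→M1 (2); capacity 7 + 2 = 9.
This cut is saturated, so no flow can exceed 9.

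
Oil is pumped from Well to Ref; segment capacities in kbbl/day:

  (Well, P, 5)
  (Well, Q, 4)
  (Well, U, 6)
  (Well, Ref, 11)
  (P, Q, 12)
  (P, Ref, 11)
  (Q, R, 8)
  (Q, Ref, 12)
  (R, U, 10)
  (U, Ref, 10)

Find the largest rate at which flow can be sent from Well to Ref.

26

Augment Well→Ref: bottleneck 11, flow now 11.
Augment Well→P→Ref: bottleneck 5, flow now 16.
Augment Well→Q→Ref: bottleneck 4, flow now 20.
Augment Well→U→Ref: bottleneck 6, flow now 26.
No augmenting path remains; maximum flow = 26.
In the residual graph, reachable from Well: {Well}.
Min-cut edges: Well→P (5), Well→Q (4), Well→U (6), Well→Ref (11); capacity 5 + 4 + 6 + 11 = 26.
This cut is saturated, so no flow can exceed 26.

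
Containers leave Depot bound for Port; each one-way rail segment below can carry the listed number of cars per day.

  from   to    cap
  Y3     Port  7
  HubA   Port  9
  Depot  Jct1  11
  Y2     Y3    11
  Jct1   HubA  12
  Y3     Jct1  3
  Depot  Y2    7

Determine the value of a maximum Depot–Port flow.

16

Augment Depot→Y2→Y3→Port: bottleneck 7, flow now 7.
Augment Depot→Jct1→HubA→Port: bottleneck 9, flow now 16.
No augmenting path remains; maximum flow = 16.
In the residual graph, reachable from Depot: {Depot, Jct1, HubA}.
Min-cut edges: Depot→Y2 (7), HubA→Port (9); capacity 7 + 9 = 16.
This cut is saturated, so no flow can exceed 16.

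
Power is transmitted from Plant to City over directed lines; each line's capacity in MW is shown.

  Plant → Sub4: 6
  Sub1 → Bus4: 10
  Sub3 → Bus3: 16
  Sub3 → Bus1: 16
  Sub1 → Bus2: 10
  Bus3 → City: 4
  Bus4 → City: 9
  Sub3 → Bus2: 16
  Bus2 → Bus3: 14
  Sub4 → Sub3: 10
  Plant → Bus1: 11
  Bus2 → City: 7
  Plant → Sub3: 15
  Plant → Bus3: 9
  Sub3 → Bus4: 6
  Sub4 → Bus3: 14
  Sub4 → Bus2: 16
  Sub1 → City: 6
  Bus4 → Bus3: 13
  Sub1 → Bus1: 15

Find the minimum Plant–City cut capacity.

17

Augment Plant→Bus3→City: bottleneck 4, flow now 4.
Augment Plant→Sub4→Bus2→City: bottleneck 6, flow now 10.
Augment Plant→Sub3→Bus2→City: bottleneck 1, flow now 11.
Augment Plant→Sub3→Bus4→City: bottleneck 6, flow now 17.
No augmenting path remains; maximum flow = 17.
By max-flow min-cut, the minimum cut capacity equals the max flow.
In the residual graph, reachable from Plant: {Plant, Sub4, Sub3, Bus2, Bus1, Bus3}.
Min-cut edges: Sub3→Bus4 (6), Bus2→City (7), Bus3→City (4); capacity 6 + 7 + 4 = 17.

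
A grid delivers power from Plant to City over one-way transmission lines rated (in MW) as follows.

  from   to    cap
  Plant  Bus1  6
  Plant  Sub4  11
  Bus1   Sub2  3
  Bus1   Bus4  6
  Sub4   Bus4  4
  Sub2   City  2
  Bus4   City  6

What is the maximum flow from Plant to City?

8

Augment Plant→Bus1→Sub2→City: bottleneck 2, flow now 2.
Augment Plant→Bus1→Bus4→City: bottleneck 4, flow now 6.
Augment Plant→Sub4→Bus4→City: bottleneck 2, flow now 8.
No augmenting path remains; maximum flow = 8.
In the residual graph, reachable from Plant: {Plant, Bus1, Sub4, Sub2, Bus4}.
Min-cut edges: Sub2→City (2), Bus4→City (6); capacity 2 + 6 = 8.
This cut is saturated, so no flow can exceed 8.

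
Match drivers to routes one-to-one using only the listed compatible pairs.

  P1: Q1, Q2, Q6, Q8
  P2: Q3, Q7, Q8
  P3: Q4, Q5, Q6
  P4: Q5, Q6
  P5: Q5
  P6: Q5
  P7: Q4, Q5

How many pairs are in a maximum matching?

Unit-capacity flow: source→left, listed edges, right→sink; max matching = max flow.
Augmenting path P1→Q1 (+1); matched 1.
Augmenting path P2→Q3 (+1); matched 2.
Augmenting path P3→Q4 (+1); matched 3.
Augmenting path P4→Q5 (+1); matched 4.
Augmenting path P5→Q5→P4→Q6 (+1); matched 5.
No augmenting path remains; maximum matching = 5.
König certificate: {P1, P2, Q4, Q5, Q6} is a vertex cover of size 5 (every listed pair touches it), so no matching can be larger.

5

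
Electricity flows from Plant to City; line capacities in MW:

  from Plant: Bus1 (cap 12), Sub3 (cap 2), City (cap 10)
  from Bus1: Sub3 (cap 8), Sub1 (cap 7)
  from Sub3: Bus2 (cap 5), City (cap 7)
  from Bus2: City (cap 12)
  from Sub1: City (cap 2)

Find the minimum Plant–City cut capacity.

Augment Plant→City: bottleneck 10, flow now 10.
Augment Plant→Sub3→City: bottleneck 2, flow now 12.
Augment Plant→Bus1→Sub3→City: bottleneck 5, flow now 17.
Augment Plant→Bus1→Sub1→City: bottleneck 2, flow now 19.
Augment Plant→Bus1→Sub3→Bus2→City: bottleneck 3, flow now 22.
No augmenting path remains; maximum flow = 22.
By max-flow min-cut, the minimum cut capacity equals the max flow.
In the residual graph, reachable from Plant: {Plant, Bus1, Sub1}.
Min-cut edges: Plant→Sub3 (2), Plant→City (10), Bus1→Sub3 (8), Sub1→City (2); capacity 2 + 10 + 8 + 2 = 22.

22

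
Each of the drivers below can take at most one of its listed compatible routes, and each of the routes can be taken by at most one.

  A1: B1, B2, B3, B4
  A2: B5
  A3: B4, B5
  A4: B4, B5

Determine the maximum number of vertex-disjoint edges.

3

Unit-capacity flow: source→left, listed edges, right→sink; max matching = max flow.
Augmenting path A1→B1 (+1); matched 1.
Augmenting path A2→B5 (+1); matched 2.
Augmenting path A3→B4 (+1); matched 3.
No augmenting path remains; maximum matching = 3.
König certificate: {A1, B4, B5} is a vertex cover of size 3 (every listed pair touches it), so no matching can be larger.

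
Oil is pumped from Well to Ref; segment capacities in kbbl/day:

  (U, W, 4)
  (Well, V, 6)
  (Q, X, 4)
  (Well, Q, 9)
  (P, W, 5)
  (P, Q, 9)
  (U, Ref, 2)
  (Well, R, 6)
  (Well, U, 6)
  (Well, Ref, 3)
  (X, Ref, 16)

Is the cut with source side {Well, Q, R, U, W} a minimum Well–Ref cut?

Given cut capacity: 6 + 3 + 4 + 2 = 15.
Augment Well→Ref: bottleneck 3, flow now 3.
Augment Well→U→Ref: bottleneck 2, flow now 5.
Augment Well→Q→X→Ref: bottleneck 4, flow now 9.
No augmenting path remains; maximum flow = 9.
In the residual graph, reachable from Well: {Well, Q, R, U, V, W}.
Min-cut edges: Well→Ref (3), Q→X (4), U→Ref (2); capacity 3 + 4 + 2 = 9.
Cut capacity 15 exceeds the max flow 9, so it is not minimum.

No — its capacity is 15, but the minimum cut has capacity 9.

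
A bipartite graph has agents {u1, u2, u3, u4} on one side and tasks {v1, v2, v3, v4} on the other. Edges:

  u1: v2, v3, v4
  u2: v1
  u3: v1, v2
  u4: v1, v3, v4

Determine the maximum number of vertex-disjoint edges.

4

Unit-capacity flow: source→left, listed edges, right→sink; max matching = max flow.
Augmenting path u1→v2 (+1); matched 1.
Augmenting path u2→v1 (+1); matched 2.
Augmenting path u4→v3 (+1); matched 3.
Augmenting path u3→v2→u1→v4 (+1); matched 4.
No augmenting path remains; maximum matching = 4.
König certificate: {u1, u2, u3, u4} is a vertex cover of size 4 (every listed pair touches it), so no matching can be larger.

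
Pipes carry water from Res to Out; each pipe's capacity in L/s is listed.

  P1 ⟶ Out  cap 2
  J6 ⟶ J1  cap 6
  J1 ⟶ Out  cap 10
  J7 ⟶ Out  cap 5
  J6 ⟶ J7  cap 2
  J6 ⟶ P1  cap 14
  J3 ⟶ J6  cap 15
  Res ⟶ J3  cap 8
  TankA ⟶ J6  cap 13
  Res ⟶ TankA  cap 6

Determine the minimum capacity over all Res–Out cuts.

Augment Res→TankA→J6→P1→Out: bottleneck 2, flow now 2.
Augment Res→TankA→J6→J7→Out: bottleneck 2, flow now 4.
Augment Res→TankA→J6→J1→Out: bottleneck 2, flow now 6.
Augment Res→J3→J6→J1→Out: bottleneck 4, flow now 10.
No augmenting path remains; maximum flow = 10.
By max-flow min-cut, the minimum cut capacity equals the max flow.
In the residual graph, reachable from Res: {Res, TankA, J3, J6, P1}.
Min-cut edges: J6→J7 (2), J6→J1 (6), P1→Out (2); capacity 2 + 6 + 2 = 10.

10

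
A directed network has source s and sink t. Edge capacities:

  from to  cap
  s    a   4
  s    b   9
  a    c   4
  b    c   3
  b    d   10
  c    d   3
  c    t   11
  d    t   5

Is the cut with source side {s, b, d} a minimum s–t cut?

Yes — it is a minimum cut (capacity 12).

Given cut capacity: 4 + 3 + 5 = 12.
Augment s→a→c→t: bottleneck 4, flow now 4.
Augment s→b→c→t: bottleneck 3, flow now 7.
Augment s→b→d→t: bottleneck 5, flow now 12.
No augmenting path remains; maximum flow = 12.
Cut capacity 12 equals the max flow, so it is a minimum cut.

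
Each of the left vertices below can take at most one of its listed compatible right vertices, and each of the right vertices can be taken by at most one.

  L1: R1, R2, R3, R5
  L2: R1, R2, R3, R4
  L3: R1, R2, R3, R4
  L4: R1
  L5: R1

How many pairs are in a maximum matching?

4

Unit-capacity flow: source→left, listed edges, right→sink; max matching = max flow.
Augmenting path L1→R1 (+1); matched 1.
Augmenting path L2→R2 (+1); matched 2.
Augmenting path L3→R3 (+1); matched 3.
Augmenting path L4→R1→L1→R5 (+1); matched 4.
No augmenting path remains; maximum matching = 4.
König certificate: {L1, L2, L3, R1} is a vertex cover of size 4 (every listed pair touches it), so no matching can be larger.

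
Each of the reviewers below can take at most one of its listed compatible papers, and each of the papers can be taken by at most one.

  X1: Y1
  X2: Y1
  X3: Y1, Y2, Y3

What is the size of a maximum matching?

2

Unit-capacity flow: source→left, listed edges, right→sink; max matching = max flow.
Augmenting path X1→Y1 (+1); matched 1.
Augmenting path X3→Y2 (+1); matched 2.
No augmenting path remains; maximum matching = 2.
König certificate: {X3, Y1} is a vertex cover of size 2 (every listed pair touches it), so no matching can be larger.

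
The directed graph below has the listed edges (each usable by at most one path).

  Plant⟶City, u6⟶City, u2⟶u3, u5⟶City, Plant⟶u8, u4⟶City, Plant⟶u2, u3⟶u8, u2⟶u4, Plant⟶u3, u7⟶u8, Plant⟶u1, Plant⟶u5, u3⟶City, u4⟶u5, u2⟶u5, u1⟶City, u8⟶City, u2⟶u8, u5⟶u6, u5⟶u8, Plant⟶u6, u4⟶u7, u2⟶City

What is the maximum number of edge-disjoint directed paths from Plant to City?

7

Assign every edge capacity 1; by Menger, the answer equals the max flow.
Path Plant→City (+1); total 1.
Path Plant→u1→City (+1); total 2.
Path Plant→u2→City (+1); total 3.
Path Plant→u3→City (+1); total 4.
Path Plant→u5→City (+1); total 5.
Path Plant→u6→City (+1); total 6.
Path Plant→u8→City (+1); total 7.
No residual Plant→City path; max flow = 7.
Certifying cut of size 7: {Plant→City, Plant→u1, Plant→u2, Plant→u3, Plant→u5, Plant→u6, Plant→u8}.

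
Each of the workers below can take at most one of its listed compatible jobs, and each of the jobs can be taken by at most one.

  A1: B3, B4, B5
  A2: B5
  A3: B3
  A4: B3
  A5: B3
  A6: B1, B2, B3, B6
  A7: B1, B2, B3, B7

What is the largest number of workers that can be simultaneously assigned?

Unit-capacity flow: source→left, listed edges, right→sink; max matching = max flow.
Augmenting path A1→B3 (+1); matched 1.
Augmenting path A2→B5 (+1); matched 2.
Augmenting path A6→B1 (+1); matched 3.
Augmenting path A7→B2 (+1); matched 4.
Augmenting path A3→B3→A1→B4 (+1); matched 5.
No augmenting path remains; maximum matching = 5.
König certificate: {A1, A2, A6, A7, B3} is a vertex cover of size 5 (every listed pair touches it), so no matching can be larger.

5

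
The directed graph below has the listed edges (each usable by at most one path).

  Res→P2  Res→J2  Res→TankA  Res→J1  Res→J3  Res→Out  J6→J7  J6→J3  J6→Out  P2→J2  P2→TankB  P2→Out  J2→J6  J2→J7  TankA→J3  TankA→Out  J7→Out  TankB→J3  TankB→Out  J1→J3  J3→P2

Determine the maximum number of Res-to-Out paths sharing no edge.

Assign every edge capacity 1; by Menger, the answer equals the max flow.
Path Res→Out (+1); total 1.
Path Res→P2→Out (+1); total 2.
Path Res→TankA→Out (+1); total 3.
Path Res→J2→J6→Out (+1); total 4.
Path Res→J3→P2→TankB→Out (+1); total 5.
No residual Res→Out path; max flow = 5.
Certifying cut of size 5: {J3→P2, Res→J2, Res→Out, Res→P2, Res→TankA}.

5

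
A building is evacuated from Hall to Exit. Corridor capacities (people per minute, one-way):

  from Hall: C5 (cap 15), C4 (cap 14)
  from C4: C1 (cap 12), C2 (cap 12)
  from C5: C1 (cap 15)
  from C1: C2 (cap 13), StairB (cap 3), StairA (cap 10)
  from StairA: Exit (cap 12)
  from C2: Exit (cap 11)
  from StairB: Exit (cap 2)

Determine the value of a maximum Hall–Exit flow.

23

Augment Hall→C4→C2→Exit: bottleneck 11, flow now 11.
Augment Hall→C4→C1→StairA→Exit: bottleneck 3, flow now 14.
Augment Hall→C5→C1→StairA→Exit: bottleneck 7, flow now 21.
Augment Hall→C5→C1→StairB→Exit: bottleneck 2, flow now 23.
No augmenting path remains; maximum flow = 23.
In the residual graph, reachable from Hall: {Hall, C4, C5, C1, C2, StairB}.
Min-cut edges: C1→StairA (10), C2→Exit (11), StairB→Exit (2); capacity 10 + 11 + 2 = 23.
This cut is saturated, so no flow can exceed 23.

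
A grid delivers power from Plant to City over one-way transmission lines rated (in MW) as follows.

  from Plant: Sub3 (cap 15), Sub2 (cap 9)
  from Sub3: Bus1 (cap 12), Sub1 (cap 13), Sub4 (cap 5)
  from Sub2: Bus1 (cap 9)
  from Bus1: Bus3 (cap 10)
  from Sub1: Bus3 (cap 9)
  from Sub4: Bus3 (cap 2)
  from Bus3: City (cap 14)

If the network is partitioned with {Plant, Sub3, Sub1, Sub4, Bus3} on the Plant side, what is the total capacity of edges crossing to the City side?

Edges leaving {Plant, Sub3, Sub1, Sub4, Bus3}: Plant→Sub2 (9), Sub3→Bus1 (12), Bus3→City (14).
Cut capacity = 9 + 12 + 14 = 35.

35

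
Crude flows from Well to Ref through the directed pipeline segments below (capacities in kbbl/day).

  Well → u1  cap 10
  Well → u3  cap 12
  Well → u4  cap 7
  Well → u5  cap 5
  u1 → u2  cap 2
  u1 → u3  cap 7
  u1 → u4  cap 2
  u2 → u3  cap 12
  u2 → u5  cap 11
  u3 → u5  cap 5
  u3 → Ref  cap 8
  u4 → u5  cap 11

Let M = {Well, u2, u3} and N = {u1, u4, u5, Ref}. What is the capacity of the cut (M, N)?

46

Edges leaving {Well, u2, u3}: Well→u1 (10), Well→u4 (7), Well→u5 (5), u2→u5 (11), u3→u5 (5), u3→Ref (8).
Cut capacity = 10 + 7 + 5 + 11 + 5 + 8 = 46.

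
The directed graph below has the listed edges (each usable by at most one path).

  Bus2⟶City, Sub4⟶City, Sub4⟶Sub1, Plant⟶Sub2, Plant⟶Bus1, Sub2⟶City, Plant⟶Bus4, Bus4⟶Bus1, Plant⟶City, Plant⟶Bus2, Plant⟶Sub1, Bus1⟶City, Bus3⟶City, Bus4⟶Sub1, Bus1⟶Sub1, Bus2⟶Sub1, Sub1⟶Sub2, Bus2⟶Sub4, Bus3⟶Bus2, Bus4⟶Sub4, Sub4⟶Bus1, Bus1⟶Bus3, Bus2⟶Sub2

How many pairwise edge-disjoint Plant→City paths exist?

5

Assign every edge capacity 1; by Menger, the answer equals the max flow.
Path Plant→City (+1); total 1.
Path Plant→Bus2→City (+1); total 2.
Path Plant→Sub2→City (+1); total 3.
Path Plant→Bus1→City (+1); total 4.
Path Plant→Bus4→Sub4→City (+1); total 5.
No residual Plant→City path; max flow = 5.
Certifying cut of size 5: {Plant→Bus1, Plant→Bus2, Plant→Bus4, Plant→City, Sub2→City}.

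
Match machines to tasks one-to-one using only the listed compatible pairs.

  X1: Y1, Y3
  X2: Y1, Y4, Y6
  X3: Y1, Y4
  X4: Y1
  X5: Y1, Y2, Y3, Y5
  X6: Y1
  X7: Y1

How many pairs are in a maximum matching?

Unit-capacity flow: source→left, listed edges, right→sink; max matching = max flow.
Augmenting path X1→Y1 (+1); matched 1.
Augmenting path X2→Y4 (+1); matched 2.
Augmenting path X5→Y2 (+1); matched 3.
Augmenting path X3→Y1→X1→Y3 (+1); matched 4.
Augmenting path X4→Y1→X3→Y4→X2→Y6 (+1); matched 5.
No augmenting path remains; maximum matching = 5.
König certificate: {X1, X2, X3, X5, Y1} is a vertex cover of size 5 (every listed pair touches it), so no matching can be larger.

5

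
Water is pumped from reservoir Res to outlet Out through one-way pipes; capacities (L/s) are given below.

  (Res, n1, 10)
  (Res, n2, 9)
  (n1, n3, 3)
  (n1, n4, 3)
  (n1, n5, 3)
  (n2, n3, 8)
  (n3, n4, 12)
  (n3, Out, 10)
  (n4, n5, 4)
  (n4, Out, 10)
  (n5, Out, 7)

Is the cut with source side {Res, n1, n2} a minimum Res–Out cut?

Yes — it is a minimum cut (capacity 17).

Given cut capacity: 3 + 3 + 3 + 8 = 17.
Augment Res→n1→n3→Out: bottleneck 3, flow now 3.
Augment Res→n1→n4→Out: bottleneck 3, flow now 6.
Augment Res→n1→n5→Out: bottleneck 3, flow now 9.
Augment Res→n2→n3→Out: bottleneck 7, flow now 16.
Augment Res→n2→n3→n4→Out: bottleneck 1, flow now 17.
No augmenting path remains; maximum flow = 17.
Cut capacity 17 equals the max flow, so it is a minimum cut.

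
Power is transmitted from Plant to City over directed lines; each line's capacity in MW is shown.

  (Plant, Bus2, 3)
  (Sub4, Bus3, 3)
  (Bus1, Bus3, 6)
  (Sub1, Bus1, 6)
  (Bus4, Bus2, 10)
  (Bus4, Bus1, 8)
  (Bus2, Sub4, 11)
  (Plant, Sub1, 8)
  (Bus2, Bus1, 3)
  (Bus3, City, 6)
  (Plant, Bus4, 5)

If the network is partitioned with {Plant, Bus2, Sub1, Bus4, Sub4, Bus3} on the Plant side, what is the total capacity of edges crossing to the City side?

Edges leaving {Plant, Bus2, Sub1, Bus4, Sub4, Bus3}: Bus2→Bus1 (3), Sub1→Bus1 (6), Bus4→Bus1 (8), Bus3→City (6).
Cut capacity = 3 + 6 + 8 + 6 = 23.

23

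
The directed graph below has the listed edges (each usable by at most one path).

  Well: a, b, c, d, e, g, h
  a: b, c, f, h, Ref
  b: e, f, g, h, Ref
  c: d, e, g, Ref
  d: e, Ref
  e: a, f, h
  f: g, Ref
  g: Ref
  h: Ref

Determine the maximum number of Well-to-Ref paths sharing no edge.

Assign every edge capacity 1; by Menger, the answer equals the max flow.
Path Well→a→Ref (+1); total 1.
Path Well→b→Ref (+1); total 2.
Path Well→c→Ref (+1); total 3.
Path Well→d→Ref (+1); total 4.
Path Well→g→Ref (+1); total 5.
Path Well→h→Ref (+1); total 6.
Path Well→e→f→Ref (+1); total 7.
No residual Well→Ref path; max flow = 7.
Certifying cut of size 7: {Well→a, Well→b, Well→c, Well→d, Well→e, Well→g, Well→h}.

7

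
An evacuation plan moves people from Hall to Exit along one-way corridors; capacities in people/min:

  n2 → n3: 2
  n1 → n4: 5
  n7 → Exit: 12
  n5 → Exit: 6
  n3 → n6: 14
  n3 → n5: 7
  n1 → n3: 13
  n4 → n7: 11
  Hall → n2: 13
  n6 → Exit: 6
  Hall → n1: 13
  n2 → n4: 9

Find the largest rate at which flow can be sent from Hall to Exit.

Augment Hall→n1→n3→n5→Exit: bottleneck 6, flow now 6.
Augment Hall→n1→n3→n6→Exit: bottleneck 6, flow now 12.
Augment Hall→n1→n4→n7→Exit: bottleneck 1, flow now 13.
Augment Hall→n2→n4→n7→Exit: bottleneck 9, flow now 22.
Augment Hall→n2→n3→n1→n4→n7→Exit: bottleneck 1, flow now 23. (uses reverse residual edge)
No augmenting path remains; maximum flow = 23.
In the residual graph, reachable from Hall: {Hall, n1, n2, n3, n4, n5, n6}.
Min-cut edges: n4→n7 (11), n5→Exit (6), n6→Exit (6); capacity 11 + 6 + 6 = 23.
This cut is saturated, so no flow can exceed 23.

23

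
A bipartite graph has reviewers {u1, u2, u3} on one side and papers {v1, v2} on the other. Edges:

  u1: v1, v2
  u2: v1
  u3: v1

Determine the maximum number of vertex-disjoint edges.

2

Unit-capacity flow: source→left, listed edges, right→sink; max matching = max flow.
Augmenting path u1→v1 (+1); matched 1.
Augmenting path u2→v1→u1→v2 (+1); matched 2.
No augmenting path remains; maximum matching = 2.
König certificate: {u1, v1} is a vertex cover of size 2 (every listed pair touches it), so no matching can be larger.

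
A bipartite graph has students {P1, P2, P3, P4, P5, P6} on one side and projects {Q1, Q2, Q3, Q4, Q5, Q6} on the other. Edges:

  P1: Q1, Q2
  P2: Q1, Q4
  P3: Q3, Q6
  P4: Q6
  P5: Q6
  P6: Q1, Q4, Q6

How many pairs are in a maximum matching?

Unit-capacity flow: source→left, listed edges, right→sink; max matching = max flow.
Augmenting path P1→Q1 (+1); matched 1.
Augmenting path P2→Q4 (+1); matched 2.
Augmenting path P3→Q3 (+1); matched 3.
Augmenting path P4→Q6 (+1); matched 4.
Augmenting path P6→Q1→P1→Q2 (+1); matched 5.
No augmenting path remains; maximum matching = 5.
König certificate: {P1, P2, P3, P6, Q6} is a vertex cover of size 5 (every listed pair touches it), so no matching can be larger.

5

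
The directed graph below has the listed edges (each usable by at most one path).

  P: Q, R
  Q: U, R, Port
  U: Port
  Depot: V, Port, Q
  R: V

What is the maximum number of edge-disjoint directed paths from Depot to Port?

Assign every edge capacity 1; by Menger, the answer equals the max flow.
Path Depot→Port (+1); total 1.
Path Depot→Q→Port (+1); total 2.
No residual Depot→Port path; max flow = 2.
Certifying cut of size 2: {Depot→Port, Depot→Q}.

2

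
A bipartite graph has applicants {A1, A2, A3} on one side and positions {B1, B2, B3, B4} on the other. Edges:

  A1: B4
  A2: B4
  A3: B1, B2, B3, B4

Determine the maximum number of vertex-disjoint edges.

Unit-capacity flow: source→left, listed edges, right→sink; max matching = max flow.
Augmenting path A1→B4 (+1); matched 1.
Augmenting path A3→B1 (+1); matched 2.
No augmenting path remains; maximum matching = 2.
König certificate: {A3, B4} is a vertex cover of size 2 (every listed pair touches it), so no matching can be larger.

2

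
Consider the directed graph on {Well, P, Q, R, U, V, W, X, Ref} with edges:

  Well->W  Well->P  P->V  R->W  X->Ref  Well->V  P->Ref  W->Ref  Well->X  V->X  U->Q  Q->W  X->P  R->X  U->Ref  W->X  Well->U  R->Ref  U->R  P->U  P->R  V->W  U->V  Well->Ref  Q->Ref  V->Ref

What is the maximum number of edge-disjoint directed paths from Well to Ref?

6

Assign every edge capacity 1; by Menger, the answer equals the max flow.
Path Well→Ref (+1); total 1.
Path Well→P→Ref (+1); total 2.
Path Well→U→Ref (+1); total 3.
Path Well→V→Ref (+1); total 4.
Path Well→W→Ref (+1); total 5.
Path Well→X→Ref (+1); total 6.
No residual Well→Ref path; max flow = 6.
Certifying cut of size 6: {Well→P, Well→Ref, Well→U, Well→V, Well→W, Well→X}.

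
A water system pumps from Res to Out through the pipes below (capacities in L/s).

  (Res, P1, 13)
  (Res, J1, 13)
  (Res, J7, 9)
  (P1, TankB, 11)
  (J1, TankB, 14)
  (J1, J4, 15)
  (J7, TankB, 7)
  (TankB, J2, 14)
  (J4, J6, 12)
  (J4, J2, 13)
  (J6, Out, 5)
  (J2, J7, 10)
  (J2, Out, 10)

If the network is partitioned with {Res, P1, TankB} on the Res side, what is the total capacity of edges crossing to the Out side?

Edges leaving {Res, P1, TankB}: Res→J1 (13), Res→J7 (9), TankB→J2 (14).
Cut capacity = 13 + 9 + 14 = 36.

36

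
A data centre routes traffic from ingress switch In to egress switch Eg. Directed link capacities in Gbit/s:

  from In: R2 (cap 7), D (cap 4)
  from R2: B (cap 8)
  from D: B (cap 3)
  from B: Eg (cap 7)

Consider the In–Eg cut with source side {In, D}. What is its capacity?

10

Edges leaving {In, D}: In→R2 (7), D→B (3).
Cut capacity = 7 + 3 = 10.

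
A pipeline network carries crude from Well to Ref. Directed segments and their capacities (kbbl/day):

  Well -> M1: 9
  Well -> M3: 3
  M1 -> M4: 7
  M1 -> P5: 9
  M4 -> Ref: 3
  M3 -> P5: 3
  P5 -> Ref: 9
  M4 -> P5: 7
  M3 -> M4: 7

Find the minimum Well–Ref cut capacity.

Augment Well→M1→M4→Ref: bottleneck 3, flow now 3.
Augment Well→M1→P5→Ref: bottleneck 6, flow now 9.
Augment Well→M3→P5→Ref: bottleneck 3, flow now 12.
No augmenting path remains; maximum flow = 12.
By max-flow min-cut, the minimum cut capacity equals the max flow.
In the residual graph, reachable from Well: {Well}.
Min-cut edges: Well→M1 (9), Well→M3 (3); capacity 9 + 3 = 12.

12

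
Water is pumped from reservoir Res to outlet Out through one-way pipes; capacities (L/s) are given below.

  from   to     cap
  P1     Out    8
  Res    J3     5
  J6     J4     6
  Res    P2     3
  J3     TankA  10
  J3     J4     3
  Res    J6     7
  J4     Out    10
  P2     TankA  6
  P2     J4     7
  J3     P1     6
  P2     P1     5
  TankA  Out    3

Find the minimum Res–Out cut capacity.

14

Augment Res→J6→J4→Out: bottleneck 6, flow now 6.
Augment Res→J3→TankA→Out: bottleneck 3, flow now 9.
Augment Res→J3→P1→Out: bottleneck 2, flow now 11.
Augment Res→P2→P1→Out: bottleneck 3, flow now 14.
No augmenting path remains; maximum flow = 14.
By max-flow min-cut, the minimum cut capacity equals the max flow.
In the residual graph, reachable from Res: {Res, J6}.
Min-cut edges: Res→J3 (5), Res→P2 (3), J6→J4 (6); capacity 5 + 3 + 6 = 14.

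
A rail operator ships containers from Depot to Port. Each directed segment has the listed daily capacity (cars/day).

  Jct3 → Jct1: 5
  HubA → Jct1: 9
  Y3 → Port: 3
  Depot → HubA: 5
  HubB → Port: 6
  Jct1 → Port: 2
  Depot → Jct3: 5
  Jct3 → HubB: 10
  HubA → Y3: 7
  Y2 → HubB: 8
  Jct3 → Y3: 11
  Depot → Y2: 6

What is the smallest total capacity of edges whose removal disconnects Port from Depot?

11

Augment Depot→HubA→Jct1→Port: bottleneck 2, flow now 2.
Augment Depot→HubA→Y3→Port: bottleneck 3, flow now 5.
Augment Depot→Jct3→HubB→Port: bottleneck 5, flow now 10.
Augment Depot→Y2→HubB→Port: bottleneck 1, flow now 11.
No augmenting path remains; maximum flow = 11.
By max-flow min-cut, the minimum cut capacity equals the max flow.
In the residual graph, reachable from Depot: {Depot, HubA, Jct3, Y2, Jct1, HubB, Y3}.
Min-cut edges: Jct1→Port (2), HubB→Port (6), Y3→Port (3); capacity 2 + 6 + 3 = 11.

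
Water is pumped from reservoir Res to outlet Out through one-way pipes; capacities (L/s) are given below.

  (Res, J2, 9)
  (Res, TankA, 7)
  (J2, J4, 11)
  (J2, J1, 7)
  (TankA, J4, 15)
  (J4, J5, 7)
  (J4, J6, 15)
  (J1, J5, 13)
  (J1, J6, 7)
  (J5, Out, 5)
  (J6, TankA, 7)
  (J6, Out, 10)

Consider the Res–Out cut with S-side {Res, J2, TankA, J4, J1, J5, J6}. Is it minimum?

Given cut capacity: 5 + 10 = 15.
Augment Res→J2→J4→J5→Out: bottleneck 5, flow now 5.
Augment Res→J2→J4→J6→Out: bottleneck 4, flow now 9.
Augment Res→TankA→J4→J6→Out: bottleneck 6, flow now 15.
No augmenting path remains; maximum flow = 15.
Cut capacity 15 equals the max flow, so it is a minimum cut.

Yes — it is a minimum cut (capacity 15).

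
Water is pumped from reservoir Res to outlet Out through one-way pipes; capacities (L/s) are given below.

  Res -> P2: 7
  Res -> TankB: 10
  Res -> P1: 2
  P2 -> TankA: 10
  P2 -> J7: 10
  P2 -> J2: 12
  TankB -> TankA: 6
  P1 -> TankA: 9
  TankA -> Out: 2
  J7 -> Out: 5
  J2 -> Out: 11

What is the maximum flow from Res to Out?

Augment Res→P2→TankA→Out: bottleneck 2, flow now 2.
Augment Res→P2→J7→Out: bottleneck 5, flow now 7.
Augment Res→TankB→TankA→P2→J2→Out: bottleneck 2, flow now 9. (uses reverse residual edge)
No augmenting path remains; maximum flow = 9.
In the residual graph, reachable from Res: {Res, TankB, P1, TankA}.
Min-cut edges: Res→P2 (7), TankA→Out (2); capacity 7 + 2 = 9.
This cut is saturated, so no flow can exceed 9.

9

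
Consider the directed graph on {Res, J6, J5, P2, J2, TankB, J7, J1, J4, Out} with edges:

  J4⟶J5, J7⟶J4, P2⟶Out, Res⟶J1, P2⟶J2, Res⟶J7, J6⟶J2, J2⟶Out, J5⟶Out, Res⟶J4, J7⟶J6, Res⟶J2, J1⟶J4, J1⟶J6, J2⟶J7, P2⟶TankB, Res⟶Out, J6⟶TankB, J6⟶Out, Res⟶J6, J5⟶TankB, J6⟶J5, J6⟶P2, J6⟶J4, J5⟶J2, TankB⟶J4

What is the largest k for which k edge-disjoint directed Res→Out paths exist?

Assign every edge capacity 1; by Menger, the answer equals the max flow.
Path Res→Out (+1); total 1.
Path Res→J6→Out (+1); total 2.
Path Res→J2→Out (+1); total 3.
Path Res→J4→J5→Out (+1); total 4.
Path Res→J7→J6→P2→Out (+1); total 5.
No residual Res→Out path; max flow = 5.
Certifying cut of size 5: {J2→Out, J5→Out, J6→Out, J6→P2, Res→Out}.

5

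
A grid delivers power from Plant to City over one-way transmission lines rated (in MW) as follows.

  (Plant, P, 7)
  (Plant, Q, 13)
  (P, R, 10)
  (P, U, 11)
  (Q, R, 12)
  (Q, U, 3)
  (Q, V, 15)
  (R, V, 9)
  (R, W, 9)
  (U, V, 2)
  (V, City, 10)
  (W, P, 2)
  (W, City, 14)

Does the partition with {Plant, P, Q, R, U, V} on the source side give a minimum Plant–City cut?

Given cut capacity: 9 + 10 = 19.
Augment Plant→Q→V→City: bottleneck 10, flow now 10.
Augment Plant→P→R→W→City: bottleneck 7, flow now 17.
Augment Plant→Q→R→W→City: bottleneck 2, flow now 19.
No augmenting path remains; maximum flow = 19.
Cut capacity 19 equals the max flow, so it is a minimum cut.

Yes — it is a minimum cut (capacity 19).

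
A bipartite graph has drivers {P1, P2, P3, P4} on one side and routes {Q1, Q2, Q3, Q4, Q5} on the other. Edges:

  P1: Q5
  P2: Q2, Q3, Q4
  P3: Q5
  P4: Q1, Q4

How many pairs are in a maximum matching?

Unit-capacity flow: source→left, listed edges, right→sink; max matching = max flow.
Augmenting path P1→Q5 (+1); matched 1.
Augmenting path P2→Q2 (+1); matched 2.
Augmenting path P4→Q1 (+1); matched 3.
No augmenting path remains; maximum matching = 3.
König certificate: {P2, P4, Q5} is a vertex cover of size 3 (every listed pair touches it), so no matching can be larger.

3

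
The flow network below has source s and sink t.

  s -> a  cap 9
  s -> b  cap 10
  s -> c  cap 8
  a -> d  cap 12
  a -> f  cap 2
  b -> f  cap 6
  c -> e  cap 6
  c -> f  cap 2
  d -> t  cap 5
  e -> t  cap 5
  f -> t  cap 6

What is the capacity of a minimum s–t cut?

16

Augment s→a→d→t: bottleneck 5, flow now 5.
Augment s→a→f→t: bottleneck 2, flow now 7.
Augment s→b→f→t: bottleneck 4, flow now 11.
Augment s→c→e→t: bottleneck 5, flow now 16.
No augmenting path remains; maximum flow = 16.
By max-flow min-cut, the minimum cut capacity equals the max flow.
In the residual graph, reachable from s: {s, a, b, c, d, e, f}.
Min-cut edges: d→t (5), e→t (5), f→t (6); capacity 5 + 5 + 6 = 16.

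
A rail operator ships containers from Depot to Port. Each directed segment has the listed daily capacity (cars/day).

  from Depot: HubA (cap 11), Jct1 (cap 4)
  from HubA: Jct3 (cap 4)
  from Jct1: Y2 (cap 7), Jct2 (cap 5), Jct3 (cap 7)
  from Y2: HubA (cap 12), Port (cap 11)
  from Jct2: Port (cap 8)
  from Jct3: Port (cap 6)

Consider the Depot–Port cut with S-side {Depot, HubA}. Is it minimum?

Yes — it is a minimum cut (capacity 8).

Given cut capacity: 4 + 4 = 8.
Augment Depot→HubA→Jct3→Port: bottleneck 4, flow now 4.
Augment Depot→Jct1→Y2→Port: bottleneck 4, flow now 8.
No augmenting path remains; maximum flow = 8.
Cut capacity 8 equals the max flow, so it is a minimum cut.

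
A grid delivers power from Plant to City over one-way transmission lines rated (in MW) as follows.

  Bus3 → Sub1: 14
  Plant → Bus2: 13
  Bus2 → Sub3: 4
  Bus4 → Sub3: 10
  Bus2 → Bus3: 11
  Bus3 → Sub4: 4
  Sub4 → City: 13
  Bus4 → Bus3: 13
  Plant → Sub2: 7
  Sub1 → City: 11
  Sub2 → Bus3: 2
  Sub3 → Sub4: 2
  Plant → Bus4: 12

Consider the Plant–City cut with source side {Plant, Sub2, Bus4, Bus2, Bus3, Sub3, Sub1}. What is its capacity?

17

Edges leaving {Plant, Sub2, Bus4, Bus2, Bus3, Sub3, Sub1}: Bus3→Sub4 (4), Sub3→Sub4 (2), Sub1→City (11).
Cut capacity = 4 + 2 + 11 = 17.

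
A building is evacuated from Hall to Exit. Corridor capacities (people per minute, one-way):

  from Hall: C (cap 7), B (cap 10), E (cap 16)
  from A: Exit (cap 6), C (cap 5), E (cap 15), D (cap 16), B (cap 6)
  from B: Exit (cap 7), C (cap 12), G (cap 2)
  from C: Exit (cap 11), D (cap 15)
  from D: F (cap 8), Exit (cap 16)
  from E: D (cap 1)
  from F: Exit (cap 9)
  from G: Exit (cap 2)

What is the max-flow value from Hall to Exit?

18

Augment Hall→B→Exit: bottleneck 7, flow now 7.
Augment Hall→C→Exit: bottleneck 7, flow now 14.
Augment Hall→B→C→Exit: bottleneck 3, flow now 17.
Augment Hall→E→D→Exit: bottleneck 1, flow now 18.
No augmenting path remains; maximum flow = 18.
In the residual graph, reachable from Hall: {Hall, E}.
Min-cut edges: Hall→B (10), Hall→C (7), E→D (1); capacity 10 + 7 + 1 = 18.
This cut is saturated, so no flow can exceed 18.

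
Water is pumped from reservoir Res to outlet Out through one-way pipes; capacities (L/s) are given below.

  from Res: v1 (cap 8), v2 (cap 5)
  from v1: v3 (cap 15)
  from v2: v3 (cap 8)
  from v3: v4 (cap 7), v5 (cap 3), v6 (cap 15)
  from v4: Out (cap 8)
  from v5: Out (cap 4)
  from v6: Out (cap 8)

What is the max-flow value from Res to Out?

Augment Res→v1→v3→v4→Out: bottleneck 7, flow now 7.
Augment Res→v1→v3→v5→Out: bottleneck 1, flow now 8.
Augment Res→v2→v3→v5→Out: bottleneck 2, flow now 10.
Augment Res→v2→v3→v6→Out: bottleneck 3, flow now 13.
No augmenting path remains; maximum flow = 13.
In the residual graph, reachable from Res: {Res}.
Min-cut edges: Res→v1 (8), Res→v2 (5); capacity 8 + 5 = 13.
This cut is saturated, so no flow can exceed 13.

13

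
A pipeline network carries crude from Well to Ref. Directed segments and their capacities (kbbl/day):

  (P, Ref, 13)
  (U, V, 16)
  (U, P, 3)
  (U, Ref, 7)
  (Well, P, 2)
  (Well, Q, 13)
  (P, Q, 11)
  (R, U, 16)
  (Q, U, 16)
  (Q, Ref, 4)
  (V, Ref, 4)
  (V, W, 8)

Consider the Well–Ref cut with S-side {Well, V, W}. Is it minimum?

No — its capacity is 19, but the minimum cut has capacity 15.

Given cut capacity: 2 + 13 + 4 = 19.
Augment Well→P→Ref: bottleneck 2, flow now 2.
Augment Well→Q→Ref: bottleneck 4, flow now 6.
Augment Well→Q→U→Ref: bottleneck 7, flow now 13.
Augment Well→Q→U→P→Ref: bottleneck 2, flow now 15.
No augmenting path remains; maximum flow = 15.
In the residual graph, reachable from Well: {Well}.
Min-cut edges: Well→P (2), Well→Q (13); capacity 2 + 13 = 15.
Cut capacity 19 exceeds the max flow 15, so it is not minimum.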